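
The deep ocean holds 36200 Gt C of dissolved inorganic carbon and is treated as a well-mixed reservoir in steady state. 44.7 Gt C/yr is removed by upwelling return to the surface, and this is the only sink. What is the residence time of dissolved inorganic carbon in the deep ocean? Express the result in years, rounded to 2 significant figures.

810 yr

τ = M / F = 36200 / 44.7 = 809.8 yr.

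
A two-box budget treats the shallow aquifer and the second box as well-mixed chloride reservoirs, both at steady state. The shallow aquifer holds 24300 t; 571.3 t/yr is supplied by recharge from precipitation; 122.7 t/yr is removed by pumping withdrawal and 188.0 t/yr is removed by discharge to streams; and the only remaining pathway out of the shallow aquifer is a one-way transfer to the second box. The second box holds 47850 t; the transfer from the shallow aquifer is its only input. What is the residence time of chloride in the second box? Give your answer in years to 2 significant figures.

Balance the shallow aquifer: ΣF_in = 571.30 t/yr.
Transfer to the second box = ΣF_in − (122.7 + 188.0) = 260.60 t/yr.
At steady state the output of the second box equals its input, 260.60 t/yr.
τ = M / F = 47850 / 260.60 = 183.6 yr.

180 yr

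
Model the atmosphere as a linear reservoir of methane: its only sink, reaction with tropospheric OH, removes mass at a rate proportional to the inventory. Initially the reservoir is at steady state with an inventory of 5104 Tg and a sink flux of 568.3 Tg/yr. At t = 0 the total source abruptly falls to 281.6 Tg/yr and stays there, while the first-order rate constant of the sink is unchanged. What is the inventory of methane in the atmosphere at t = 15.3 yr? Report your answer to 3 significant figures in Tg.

τ = M₀/F₀ = 5104/568.3 = 8.981 yr; rate constant k = 1/τ.
New steady state M_∞ = F₁/k = F₁·τ = 281.6 × 8.981 = 2529.1 Tg.
M(t) = M_∞ + (M₀ − M_∞)·e^(−t/τ); t/τ = 15.3/8.981 = 1.704, so e^(−t/τ) = 0.1820.
M(t) = 2529.1 + 2575 × 0.1820 = 2997.8 Tg.

3000 Tg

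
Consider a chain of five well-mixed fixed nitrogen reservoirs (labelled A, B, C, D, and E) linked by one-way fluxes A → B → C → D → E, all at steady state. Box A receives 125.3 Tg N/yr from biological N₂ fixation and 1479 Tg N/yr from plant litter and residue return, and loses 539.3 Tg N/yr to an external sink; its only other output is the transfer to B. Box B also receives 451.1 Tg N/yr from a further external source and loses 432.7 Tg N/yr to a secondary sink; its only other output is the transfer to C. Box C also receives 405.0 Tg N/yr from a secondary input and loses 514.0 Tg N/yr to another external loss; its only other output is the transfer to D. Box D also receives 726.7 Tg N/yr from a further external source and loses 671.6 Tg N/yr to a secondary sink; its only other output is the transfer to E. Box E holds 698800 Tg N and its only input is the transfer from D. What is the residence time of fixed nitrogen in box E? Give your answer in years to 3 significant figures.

679 yr

Box A: F(A→B) = (125.3 + 1479) − 539.3 = 1065.0 Tg N/yr.
Box B: F(B→C) = (1065.0 + 451.1) − 432.7 = 1083.4 Tg N/yr.
Box C: F(C→D) = (1083.4 + 405.0) − 514.0 = 974.40 Tg N/yr.
Box D: F(D→E) = (974.40 + 726.7) − 671.6 = 1029.5 Tg N/yr.
Box E throughput = its input = 1029.5 Tg N/yr; τ = 698800 / 1029.5 = 678.8 yr.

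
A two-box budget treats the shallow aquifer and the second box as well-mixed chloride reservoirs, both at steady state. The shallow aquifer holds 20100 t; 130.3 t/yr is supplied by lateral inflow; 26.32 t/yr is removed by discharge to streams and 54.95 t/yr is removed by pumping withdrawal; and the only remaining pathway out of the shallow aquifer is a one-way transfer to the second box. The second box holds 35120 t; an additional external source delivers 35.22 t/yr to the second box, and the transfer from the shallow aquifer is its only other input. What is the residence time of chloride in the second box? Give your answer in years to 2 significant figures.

Balance the shallow aquifer: ΣF_in = 130.30 t/yr.
Transfer to the second box = ΣF_in − (26.32 + 54.95) = 49.030 t/yr.
Total input to the second box = 49.030 + 35.22 = 84.250 t/yr; at steady state this equals its total output.
τ = M / F = 35120 / 84.250 = 416.9 yr.

420 yr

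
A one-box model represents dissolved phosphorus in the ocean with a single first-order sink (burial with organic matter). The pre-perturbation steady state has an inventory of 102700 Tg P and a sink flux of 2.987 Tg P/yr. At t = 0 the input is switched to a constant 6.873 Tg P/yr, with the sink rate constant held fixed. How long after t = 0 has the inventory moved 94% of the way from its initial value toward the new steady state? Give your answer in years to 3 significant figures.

96700 yr

τ = M₀/F₀ = 102700/2.987 = 34380 yr.
The remaining gap fraction is e^(−t/τ); 94% covered ⇒ e^(−t/τ) = 0.0600.
t = −τ ln(0.0600) = 34380 × 2.813 = 96730 yr.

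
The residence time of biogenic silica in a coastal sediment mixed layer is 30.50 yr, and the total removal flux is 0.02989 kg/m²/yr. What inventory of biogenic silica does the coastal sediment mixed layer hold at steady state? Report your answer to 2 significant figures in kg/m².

τ = M/F ⇒ M = τ × F = 30.50 × 0.02989 = 0.9116 kg/m².

0.91 kg/m²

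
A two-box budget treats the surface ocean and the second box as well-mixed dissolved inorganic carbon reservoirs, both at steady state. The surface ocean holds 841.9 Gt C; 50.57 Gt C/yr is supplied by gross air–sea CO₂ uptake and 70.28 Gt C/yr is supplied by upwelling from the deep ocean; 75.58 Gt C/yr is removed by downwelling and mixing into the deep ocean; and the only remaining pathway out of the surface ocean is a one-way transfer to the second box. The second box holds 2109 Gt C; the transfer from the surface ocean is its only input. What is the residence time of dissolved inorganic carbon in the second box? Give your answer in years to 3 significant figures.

Balance the surface ocean: ΣF_in = 50.57 + 70.28 = 120.85 Gt C/yr.
Transfer to the second box = ΣF_in − (75.58) = 45.270 Gt C/yr.
At steady state the output of the second box equals its input, 45.270 Gt C/yr.
τ = M / F = 2109 / 45.270 = 46.59 yr.

46.6 yr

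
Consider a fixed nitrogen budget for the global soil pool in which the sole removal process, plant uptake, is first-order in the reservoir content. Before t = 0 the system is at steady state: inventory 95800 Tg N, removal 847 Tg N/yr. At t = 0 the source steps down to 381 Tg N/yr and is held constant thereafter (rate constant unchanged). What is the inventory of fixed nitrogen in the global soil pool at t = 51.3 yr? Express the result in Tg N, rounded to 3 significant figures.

τ = M₀/F₀ = 95800/847 = 113.1 yr; rate constant k = 1/τ.
New steady state M_∞ = F₁/k = F₁·τ = 381 × 113.1 = 43093 Tg N.
M(t) = M_∞ + (M₀ − M_∞)·e^(−t/τ); t/τ = 51.3/113.1 = 0.4536, so e^(−t/τ) = 0.6354.
M(t) = 43093 + 52710 × 0.6354 = 76581 Tg N.

76600 Tg N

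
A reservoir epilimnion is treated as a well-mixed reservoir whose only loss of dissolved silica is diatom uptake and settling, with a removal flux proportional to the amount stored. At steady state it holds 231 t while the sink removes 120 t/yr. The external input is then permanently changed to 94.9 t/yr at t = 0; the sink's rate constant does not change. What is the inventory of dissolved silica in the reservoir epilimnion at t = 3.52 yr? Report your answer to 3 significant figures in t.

τ = M₀/F₀ = 231/120 = 1.925 yr; rate constant k = 1/τ.
New steady state M_∞ = F₁/k = F₁·τ = 94.9 × 1.925 = 182.68 t.
M(t) = M_∞ + (M₀ − M_∞)·e^(−t/τ); t/τ = 3.52/1.925 = 1.829, so e^(−t/τ) = 0.1606.
M(t) = 182.68 + 48.32 × 0.1606 = 190.44 t.

190 t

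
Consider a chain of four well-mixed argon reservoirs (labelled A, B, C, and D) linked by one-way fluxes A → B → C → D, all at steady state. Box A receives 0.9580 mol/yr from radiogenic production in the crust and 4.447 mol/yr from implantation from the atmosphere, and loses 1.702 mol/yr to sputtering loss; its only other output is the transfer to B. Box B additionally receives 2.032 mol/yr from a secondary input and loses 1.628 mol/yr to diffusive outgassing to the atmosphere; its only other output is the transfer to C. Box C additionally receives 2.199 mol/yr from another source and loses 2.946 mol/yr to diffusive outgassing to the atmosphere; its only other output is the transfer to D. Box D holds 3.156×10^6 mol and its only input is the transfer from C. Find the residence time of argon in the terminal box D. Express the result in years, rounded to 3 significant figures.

Box A: F(A→B) = (0.9580 + 4.447) − 1.702 = 3.7030 mol/yr.
Box B: F(B→C) = (3.7030 + 2.032) − 1.628 = 4.1070 mol/yr.
Box C: F(C→D) = (4.1070 + 2.199) − 2.946 = 3.3600 mol/yr.
Box D throughput = its input = 3.3600 mol/yr; τ = 3.156×10^6 / 3.3600 = 939300 yr.

939000 yr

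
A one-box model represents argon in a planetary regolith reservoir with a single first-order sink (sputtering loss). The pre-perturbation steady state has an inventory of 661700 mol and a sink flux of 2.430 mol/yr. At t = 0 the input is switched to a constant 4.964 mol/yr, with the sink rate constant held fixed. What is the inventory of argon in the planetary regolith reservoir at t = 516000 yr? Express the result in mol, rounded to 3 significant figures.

1.25×10^6 mol

Residence time τ = M₀/F₀ = 272300 yr. The eventual steady state is M_∞ = M₀·(F₁/F₀) = 661700 × 4.964/2.430 = 1.3517×10^6 mol.
The anomaly ΔM(t) = M(t) − M_∞ decays as ΔM₀·e^(−t/τ) with ΔM₀ = 661700 − 1.3517×10^6 = −690000 mol.
At t = 516000 yr, e^(−t/τ) = e^(−1.895) = 0.1503, so ΔM = −103700 mol and M = 1.3517×10^6 − 103700 = 1.2480×10^6 mol.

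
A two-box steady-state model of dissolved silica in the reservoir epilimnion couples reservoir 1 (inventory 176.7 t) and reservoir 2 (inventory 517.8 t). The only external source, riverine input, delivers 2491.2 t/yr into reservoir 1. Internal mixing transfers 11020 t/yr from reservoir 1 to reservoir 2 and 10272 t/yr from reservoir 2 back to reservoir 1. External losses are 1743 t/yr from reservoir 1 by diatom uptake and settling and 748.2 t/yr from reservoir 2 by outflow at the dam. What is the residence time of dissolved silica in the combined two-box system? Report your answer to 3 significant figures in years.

For the system as a whole, the A↔B exchange is internal and contributes nothing to the throughput; only the external sinks remove mass.
M_total = 176.7 + 517.8 = 694.50 t.
ΣF_external_out = 1743 + 748.2 = 2491.2 t/yr.
τ = M_total / ΣF_ext = 694.50 / 2491.2 = 0.2788 yr.

0.279 yr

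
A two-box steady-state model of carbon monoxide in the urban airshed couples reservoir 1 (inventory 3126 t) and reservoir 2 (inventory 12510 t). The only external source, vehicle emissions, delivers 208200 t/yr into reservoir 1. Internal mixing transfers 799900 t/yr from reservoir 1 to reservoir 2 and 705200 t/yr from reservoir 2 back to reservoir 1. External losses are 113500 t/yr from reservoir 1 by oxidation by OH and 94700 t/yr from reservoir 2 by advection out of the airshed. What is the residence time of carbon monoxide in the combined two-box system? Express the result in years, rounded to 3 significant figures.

0.0751 yr

Treat the two boxes together as one reservoir: the mixing fluxes between them are internal recycling, so τ = ΣM / Σ(external losses).
M_total = 3126 + 12510 = 15636 t.
ΣF_external_out = 113500 + 94700 = 208200 t/yr.
τ = M_total / ΣF_ext = 15636 / 208200 = 0.07510 yr.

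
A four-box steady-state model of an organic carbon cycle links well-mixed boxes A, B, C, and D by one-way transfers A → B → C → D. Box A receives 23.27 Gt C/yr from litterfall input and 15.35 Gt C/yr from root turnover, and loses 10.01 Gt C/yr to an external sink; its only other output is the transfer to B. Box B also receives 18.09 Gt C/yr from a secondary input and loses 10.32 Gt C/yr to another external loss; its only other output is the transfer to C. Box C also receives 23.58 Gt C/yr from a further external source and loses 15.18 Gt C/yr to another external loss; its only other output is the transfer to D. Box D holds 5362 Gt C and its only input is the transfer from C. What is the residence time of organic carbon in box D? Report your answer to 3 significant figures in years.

Box A: F(A→B) = (23.27 + 15.35) − 10.01 = 28.610 Gt C/yr.
Box B: F(B→C) = (28.610 + 18.09) − 10.32 = 36.380 Gt C/yr.
Box C: F(C→D) = (36.380 + 23.58) − 15.18 = 44.780 Gt C/yr.
Box D throughput = its input = 44.780 Gt C/yr; τ = 5362 / 44.780 = 119.7 yr.

120 yr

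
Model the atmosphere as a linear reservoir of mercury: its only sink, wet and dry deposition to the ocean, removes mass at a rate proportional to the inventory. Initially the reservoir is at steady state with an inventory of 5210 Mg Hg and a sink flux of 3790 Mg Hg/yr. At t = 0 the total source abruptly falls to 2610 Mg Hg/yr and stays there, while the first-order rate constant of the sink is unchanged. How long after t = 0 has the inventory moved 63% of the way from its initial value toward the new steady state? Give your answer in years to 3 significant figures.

τ = M₀/F₀ = 5210/3790 = 1.375 yr.
The remaining gap fraction is e^(−t/τ); 63% covered ⇒ e^(−t/τ) = 0.370.
t = −τ ln(0.370) = 1.375 × 0.9943 = 1.367 yr.

1.37 yr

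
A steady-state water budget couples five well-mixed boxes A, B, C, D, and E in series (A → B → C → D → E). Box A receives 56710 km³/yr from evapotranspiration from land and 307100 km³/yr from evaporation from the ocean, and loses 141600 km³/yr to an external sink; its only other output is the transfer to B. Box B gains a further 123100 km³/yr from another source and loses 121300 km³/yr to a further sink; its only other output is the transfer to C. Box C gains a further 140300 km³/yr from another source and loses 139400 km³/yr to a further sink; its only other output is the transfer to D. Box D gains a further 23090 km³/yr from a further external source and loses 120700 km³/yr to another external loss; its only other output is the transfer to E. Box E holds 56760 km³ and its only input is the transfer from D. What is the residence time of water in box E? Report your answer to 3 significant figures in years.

Box A: F(A→B) = (56710 + 307100) − 141600 = 222210 km³/yr.
Box B: F(B→C) = (222210 + 123100) − 121300 = 224010 km³/yr.
Box C: F(C→D) = (224010 + 140300) − 139400 = 224910 km³/yr.
Box D: F(D→E) = (224910 + 23090) − 120700 = 127300 km³/yr.
Box E throughput = its input = 127300 km³/yr; τ = 56760 / 127300 = 0.4459 yr.

0.446 yr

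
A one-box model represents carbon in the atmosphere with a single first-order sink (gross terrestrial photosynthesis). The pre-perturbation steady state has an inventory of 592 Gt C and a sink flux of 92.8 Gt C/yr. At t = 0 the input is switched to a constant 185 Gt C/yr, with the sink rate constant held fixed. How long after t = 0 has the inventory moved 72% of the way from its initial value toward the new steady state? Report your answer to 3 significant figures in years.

τ = M₀/F₀ = 592/92.8 = 6.379 yr.
The remaining gap fraction is e^(−t/τ); 72% covered ⇒ e^(−t/τ) = 0.280.
t = −τ ln(0.280) = 6.379 × 1.273 = 8.121 yr.

8.12 yr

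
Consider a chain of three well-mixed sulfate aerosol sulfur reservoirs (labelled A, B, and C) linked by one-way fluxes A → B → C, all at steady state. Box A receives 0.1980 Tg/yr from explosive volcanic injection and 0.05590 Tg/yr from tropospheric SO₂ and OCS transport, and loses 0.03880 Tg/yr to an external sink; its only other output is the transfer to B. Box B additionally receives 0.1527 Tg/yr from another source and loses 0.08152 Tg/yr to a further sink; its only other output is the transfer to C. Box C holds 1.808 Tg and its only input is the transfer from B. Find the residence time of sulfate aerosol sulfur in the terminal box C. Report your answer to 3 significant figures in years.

6.32 yr

Box A: F(A→B) = (0.1980 + 0.05590) − 0.03880 = 0.21510 Tg/yr.
Box B: F(B→C) = (0.21510 + 0.1527) − 0.08152 = 0.28628 Tg/yr.
Box C throughput = its input = 0.28628 Tg/yr; τ = 1.808 / 0.28628 = 6.315 yr.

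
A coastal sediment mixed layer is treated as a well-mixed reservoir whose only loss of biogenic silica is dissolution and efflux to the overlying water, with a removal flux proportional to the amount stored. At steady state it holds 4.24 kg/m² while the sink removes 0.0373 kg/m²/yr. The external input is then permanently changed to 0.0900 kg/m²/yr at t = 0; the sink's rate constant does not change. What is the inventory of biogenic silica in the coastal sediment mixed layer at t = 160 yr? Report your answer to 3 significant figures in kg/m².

Residence time τ = M₀/F₀ = 113.7 yr. The eventual steady state is M_∞ = M₀·(F₁/F₀) = 4.24 × 0.0900/0.0373 = 10.231 kg/m².
The anomaly ΔM(t) = M(t) − M_∞ decays as ΔM₀·e^(−t/τ) with ΔM₀ = 4.24 − 10.231 = −5.991 kg/m².
At t = 160 yr, e^(−t/τ) = e^(−1.408) = 0.2447, so ΔM = −1.466 kg/m² and M = 10.231 − 1.466 = 8.7644 kg/m².

8.76 kg/m²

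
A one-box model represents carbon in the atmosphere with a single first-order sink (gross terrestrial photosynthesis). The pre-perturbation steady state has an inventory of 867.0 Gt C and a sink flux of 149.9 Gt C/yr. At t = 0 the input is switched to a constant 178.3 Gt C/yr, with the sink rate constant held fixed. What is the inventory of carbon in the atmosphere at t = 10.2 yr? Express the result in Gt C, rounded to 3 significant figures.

τ = M₀/F₀ = 867.0/149.9 = 5.784 yr; rate constant k = 1/τ.
New steady state M_∞ = F₁/k = F₁·τ = 178.3 × 5.784 = 1031.3 Gt C.
M(t) = M_∞ + (M₀ − M_∞)·e^(−t/τ); t/τ = 10.2/5.784 = 1.764, so e^(−t/τ) = 0.1714.
M(t) = 1031.3 − 164.3 × 0.1714 = 1003.1 Gt C.

1000 Gt C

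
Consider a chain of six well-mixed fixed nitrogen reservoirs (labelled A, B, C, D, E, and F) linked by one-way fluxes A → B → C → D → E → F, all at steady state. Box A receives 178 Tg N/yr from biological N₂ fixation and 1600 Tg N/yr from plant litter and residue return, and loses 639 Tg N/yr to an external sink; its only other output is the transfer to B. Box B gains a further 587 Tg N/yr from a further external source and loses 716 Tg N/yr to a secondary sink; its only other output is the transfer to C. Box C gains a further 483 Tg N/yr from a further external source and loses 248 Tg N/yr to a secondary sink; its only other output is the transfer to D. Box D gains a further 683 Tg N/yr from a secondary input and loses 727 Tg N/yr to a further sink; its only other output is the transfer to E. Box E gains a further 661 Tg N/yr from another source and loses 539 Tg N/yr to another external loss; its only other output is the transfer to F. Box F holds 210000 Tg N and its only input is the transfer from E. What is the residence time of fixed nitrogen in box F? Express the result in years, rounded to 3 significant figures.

159 yr

Box A: F(A→B) = (178 + 1600) − 639 = 1139.0 Tg N/yr.
Box B: F(B→C) = (1139.0 + 587) − 716 = 1010.0 Tg N/yr.
Box C: F(C→D) = (1010.0 + 483) − 248 = 1245.0 Tg N/yr.
Box D: F(D→E) = (1245.0 + 683) − 727 = 1201.0 Tg N/yr.
Box E: F(E→F) = (1201.0 + 661) − 539 = 1323.0 Tg N/yr.
Box F throughput = its input = 1323.0 Tg N/yr; τ = 210000 / 1323.0 = 158.7 yr.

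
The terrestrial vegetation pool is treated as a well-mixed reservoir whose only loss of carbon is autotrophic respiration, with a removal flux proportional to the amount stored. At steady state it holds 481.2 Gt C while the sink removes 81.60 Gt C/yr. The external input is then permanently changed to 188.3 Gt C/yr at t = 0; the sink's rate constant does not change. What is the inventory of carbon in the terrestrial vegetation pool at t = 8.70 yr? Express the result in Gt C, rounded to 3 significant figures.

967 Gt C

The sink rate constant is k = F₀/M₀ = 81.60/481.2 = 0.1696 yr⁻¹.
Solving dM/dt = F₁ − kM with M(0) = M₀ gives M(t) = F₁/k + (M₀ − F₁/k)·e^(−kt).
F₁/k = 188.3/0.1696 = 1110.4 Gt C; kt = 0.1696 × 8.70 = 1.475, e^(−kt) = 0.2287.
M(8.70) = 1110.4 + (481.2 − 1110.4) × 0.2287 = 1110.4 − 143.9 = 966.51 Gt C.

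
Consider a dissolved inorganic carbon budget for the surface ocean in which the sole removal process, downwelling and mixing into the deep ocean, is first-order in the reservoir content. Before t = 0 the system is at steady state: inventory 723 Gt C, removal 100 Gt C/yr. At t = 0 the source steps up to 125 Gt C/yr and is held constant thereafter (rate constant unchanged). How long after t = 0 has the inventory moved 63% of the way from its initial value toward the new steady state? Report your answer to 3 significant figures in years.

7.19 yr

τ = M₀/F₀ = 723/100 = 7.230 yr.
The remaining gap fraction is e^(−t/τ); 63% covered ⇒ e^(−t/τ) = 0.370.
t = −τ ln(0.370) = 7.230 × 0.9943 = 7.188 yr.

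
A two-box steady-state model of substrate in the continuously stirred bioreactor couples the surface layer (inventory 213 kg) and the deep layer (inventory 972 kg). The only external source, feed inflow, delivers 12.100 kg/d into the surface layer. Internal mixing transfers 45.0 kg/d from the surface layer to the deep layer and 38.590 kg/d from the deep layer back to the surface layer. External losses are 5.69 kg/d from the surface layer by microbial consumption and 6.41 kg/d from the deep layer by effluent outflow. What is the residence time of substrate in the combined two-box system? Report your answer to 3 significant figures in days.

97.9 d

For the system as a whole, the A↔B exchange is internal and contributes nothing to the throughput; only the external sinks remove mass.
M_total = 213 + 972 = 1185.0 kg.
ΣF_external_out = 5.69 + 6.41 = 12.100 kg/d.
τ = M_total / ΣF_ext = 1185.0 / 12.100 = 97.93 d.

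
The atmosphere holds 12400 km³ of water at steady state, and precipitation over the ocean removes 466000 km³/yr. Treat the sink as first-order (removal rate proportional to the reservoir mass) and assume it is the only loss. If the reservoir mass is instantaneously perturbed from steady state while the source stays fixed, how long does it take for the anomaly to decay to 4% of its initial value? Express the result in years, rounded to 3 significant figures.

0.0857 yr

For a linear reservoir the anomaly decays as exp(−t/τ) with τ = M/F = 12400/466000 = 0.02661 yr.
exp(−t/τ) = 0.04 ⇒ t = −τ ln(0.04) = 0.02661 × 3.219 = 0.08565 yr.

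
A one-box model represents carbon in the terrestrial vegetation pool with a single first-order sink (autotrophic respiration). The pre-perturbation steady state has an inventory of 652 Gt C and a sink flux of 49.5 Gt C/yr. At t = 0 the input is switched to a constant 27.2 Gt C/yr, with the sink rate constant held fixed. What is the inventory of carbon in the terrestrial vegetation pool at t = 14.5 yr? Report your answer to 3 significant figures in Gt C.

The sink rate constant is k = F₀/M₀ = 49.5/652 = 0.07592 yr⁻¹.
Solving dM/dt = F₁ − kM with M(0) = M₀ gives M(t) = F₁/k + (M₀ − F₁/k)·e^(−kt).
F₁/k = 27.2/0.07592 = 358.27 Gt C; kt = 0.07592 × 14.5 = 1.101, e^(−kt) = 0.3326.
M(14.5) = 358.27 + (652 − 358.27) × 0.3326 = 358.27 + 97.69 = 455.96 Gt C.

456 Gt C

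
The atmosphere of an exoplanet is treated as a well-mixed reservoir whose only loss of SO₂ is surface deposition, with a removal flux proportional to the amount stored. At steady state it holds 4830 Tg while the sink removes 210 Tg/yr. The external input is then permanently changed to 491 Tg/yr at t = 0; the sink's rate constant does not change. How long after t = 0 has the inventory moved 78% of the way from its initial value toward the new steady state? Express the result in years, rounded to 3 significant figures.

34.8 yr

τ = M₀/F₀ = 4830/210 = 23.00 yr.
The remaining gap fraction is e^(−t/τ); 78% covered ⇒ e^(−t/τ) = 0.220.
t = −τ ln(0.220) = 23.00 × 1.514 = 34.82 yr.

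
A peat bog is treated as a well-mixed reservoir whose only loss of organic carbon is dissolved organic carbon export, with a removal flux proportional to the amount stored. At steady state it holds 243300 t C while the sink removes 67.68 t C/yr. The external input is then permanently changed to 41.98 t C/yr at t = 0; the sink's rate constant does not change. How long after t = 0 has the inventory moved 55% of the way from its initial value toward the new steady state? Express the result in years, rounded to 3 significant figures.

2870 yr

τ = M₀/F₀ = 243300/67.68 = 3595 yr.
The remaining gap fraction is e^(−t/τ); 55% covered ⇒ e^(−t/τ) = 0.450.
t = −τ ln(0.450) = 3595 × 0.7985 = 2871 yr.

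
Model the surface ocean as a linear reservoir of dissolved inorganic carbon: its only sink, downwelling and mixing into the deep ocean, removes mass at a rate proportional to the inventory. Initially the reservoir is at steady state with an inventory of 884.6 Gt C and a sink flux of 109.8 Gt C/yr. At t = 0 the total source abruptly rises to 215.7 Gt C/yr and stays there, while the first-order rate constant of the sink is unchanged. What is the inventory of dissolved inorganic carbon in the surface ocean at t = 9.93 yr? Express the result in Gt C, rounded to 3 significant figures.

Residence time τ = M₀/F₀ = 8.056 yr. The eventual steady state is M_∞ = M₀·(F₁/F₀) = 884.6 × 215.7/109.8 = 1737.8 Gt C.
The anomaly ΔM(t) = M(t) − M_∞ decays as ΔM₀·e^(−t/τ) with ΔM₀ = 884.6 − 1737.8 = −853.2 Gt C.
At t = 9.93 yr, e^(−t/τ) = e^(−1.233) = 0.2915, so ΔM = −248.7 Gt C and M = 1737.8 − 248.7 = 1489.0 Gt C.

1490 Gt C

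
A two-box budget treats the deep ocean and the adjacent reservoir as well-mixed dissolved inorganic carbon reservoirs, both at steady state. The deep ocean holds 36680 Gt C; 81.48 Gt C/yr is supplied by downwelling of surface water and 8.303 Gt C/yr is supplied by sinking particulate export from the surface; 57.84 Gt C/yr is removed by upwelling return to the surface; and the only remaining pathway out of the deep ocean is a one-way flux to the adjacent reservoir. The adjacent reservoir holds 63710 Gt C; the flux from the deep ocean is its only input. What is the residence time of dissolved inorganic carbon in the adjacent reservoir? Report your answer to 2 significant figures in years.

Balance the deep ocean: ΣF_in = 81.48 + 8.303 = 89.783 Gt C/yr.
Flux to the adjacent reservoir = ΣF_in − (57.84) = 31.943 Gt C/yr.
At steady state the output of the adjacent reservoir equals its input, 31.943 Gt C/yr.
τ = M / F = 63710 / 31.943 = 1994 yr.

2000 yr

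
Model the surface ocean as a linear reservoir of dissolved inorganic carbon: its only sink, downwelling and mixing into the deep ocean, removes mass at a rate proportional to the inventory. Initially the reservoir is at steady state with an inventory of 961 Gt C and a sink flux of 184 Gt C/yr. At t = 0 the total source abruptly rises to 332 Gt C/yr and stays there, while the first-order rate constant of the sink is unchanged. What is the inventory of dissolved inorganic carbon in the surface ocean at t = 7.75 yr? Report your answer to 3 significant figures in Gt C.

1560 Gt C

τ = M₀/F₀ = 961/184 = 5.223 yr; rate constant k = 1/τ.
New steady state M_∞ = F₁/k = F₁·τ = 332 × 5.223 = 1734.0 Gt C.
M(t) = M_∞ + (M₀ − M_∞)·e^(−t/τ); t/τ = 7.75/5.223 = 1.484, so e^(−t/τ) = 0.2268.
M(t) = 1734.0 − 773.0 × 0.2268 = 1558.7 Gt C.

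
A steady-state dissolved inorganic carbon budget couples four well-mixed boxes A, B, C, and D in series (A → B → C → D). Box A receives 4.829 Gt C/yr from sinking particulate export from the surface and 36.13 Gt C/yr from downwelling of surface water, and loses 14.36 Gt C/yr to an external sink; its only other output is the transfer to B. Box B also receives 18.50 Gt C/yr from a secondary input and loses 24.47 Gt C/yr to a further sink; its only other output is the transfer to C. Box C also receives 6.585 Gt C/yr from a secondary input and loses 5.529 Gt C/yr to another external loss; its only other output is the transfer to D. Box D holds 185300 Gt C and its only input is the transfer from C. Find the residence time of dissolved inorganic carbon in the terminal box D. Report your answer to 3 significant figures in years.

Box A: F(A→B) = (4.829 + 36.13) − 14.36 = 26.599 Gt C/yr.
Box B: F(B→C) = (26.599 + 18.50) − 24.47 = 20.629 Gt C/yr.
Box C: F(C→D) = (20.629 + 6.585) − 5.529 = 21.685 Gt C/yr.
Box D throughput = its input = 21.685 Gt C/yr; τ = 185300 / 21.685 = 8545 yr.

8550 yr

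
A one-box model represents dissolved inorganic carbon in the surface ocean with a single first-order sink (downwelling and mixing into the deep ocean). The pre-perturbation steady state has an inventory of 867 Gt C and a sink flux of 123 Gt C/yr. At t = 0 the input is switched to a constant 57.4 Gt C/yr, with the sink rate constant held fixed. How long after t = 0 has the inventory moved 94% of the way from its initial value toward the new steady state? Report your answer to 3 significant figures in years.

τ = M₀/F₀ = 867/123 = 7.049 yr.
The remaining gap fraction is e^(−t/τ); 94% covered ⇒ e^(−t/τ) = 0.0600.
t = −τ ln(0.0600) = 7.049 × 2.813 = 19.83 yr.

19.8 yr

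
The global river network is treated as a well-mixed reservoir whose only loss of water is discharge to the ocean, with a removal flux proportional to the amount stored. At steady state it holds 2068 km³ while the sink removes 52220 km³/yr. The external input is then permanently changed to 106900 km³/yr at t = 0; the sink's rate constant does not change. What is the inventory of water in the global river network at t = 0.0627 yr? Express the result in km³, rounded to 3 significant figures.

Residence time τ = M₀/F₀ = 0.03960 yr. The eventual steady state is M_∞ = M₀·(F₁/F₀) = 2068 × 106900/52220 = 4233.4 km³.
The anomaly ΔM(t) = M(t) − M_∞ decays as ΔM₀·e^(−t/τ) with ΔM₀ = 2068 − 4233.4 = −2165 km³.
At t = 0.0627 yr, e^(−t/τ) = e^(−1.583) = 0.2053, so ΔM = −444.6 km³ and M = 4233.4 − 444.6 = 3788.9 km³.

3790 km³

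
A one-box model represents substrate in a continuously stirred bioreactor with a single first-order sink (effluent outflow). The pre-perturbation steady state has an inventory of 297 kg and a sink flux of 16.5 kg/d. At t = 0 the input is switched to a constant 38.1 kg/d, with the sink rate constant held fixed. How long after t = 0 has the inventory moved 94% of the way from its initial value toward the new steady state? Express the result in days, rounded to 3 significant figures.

50.6 d

τ = M₀/F₀ = 297/16.5 = 18.00 d.
The remaining gap fraction is e^(−t/τ); 94% covered ⇒ e^(−t/τ) = 0.0600.
t = −τ ln(0.0600) = 18.00 × 2.813 = 50.64 d.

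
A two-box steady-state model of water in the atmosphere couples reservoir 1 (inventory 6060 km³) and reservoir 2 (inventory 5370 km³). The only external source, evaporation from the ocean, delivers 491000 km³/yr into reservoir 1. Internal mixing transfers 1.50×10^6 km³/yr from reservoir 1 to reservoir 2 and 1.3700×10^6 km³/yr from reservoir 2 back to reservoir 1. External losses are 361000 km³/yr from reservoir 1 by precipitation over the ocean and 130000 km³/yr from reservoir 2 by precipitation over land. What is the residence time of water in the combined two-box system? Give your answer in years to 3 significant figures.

0.0233 yr

For the system as a whole, the A↔B exchange is internal and contributes nothing to the throughput; only the external sinks remove mass.
M_total = 6060 + 5370 = 11430 km³.
ΣF_external_out = 361000 + 130000 = 491000 km³/yr.
τ = M_total / ΣF_ext = 11430 / 491000 = 0.02328 yr.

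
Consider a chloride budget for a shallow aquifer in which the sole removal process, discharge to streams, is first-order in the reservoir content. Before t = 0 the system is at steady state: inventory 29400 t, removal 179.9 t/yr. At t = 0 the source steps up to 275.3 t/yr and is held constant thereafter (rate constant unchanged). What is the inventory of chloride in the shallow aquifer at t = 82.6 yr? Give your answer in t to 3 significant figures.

τ = M₀/F₀ = 29400/179.9 = 163.4 yr; rate constant k = 1/τ.
New steady state M_∞ = F₁/k = F₁·τ = 275.3 × 163.4 = 44991 t.
M(t) = M_∞ + (M₀ − M_∞)·e^(−t/τ); t/τ = 82.6/163.4 = 0.5054, so e^(−t/τ) = 0.6032.
M(t) = 44991 − 15590 × 0.6032 = 35586 t.

35600 t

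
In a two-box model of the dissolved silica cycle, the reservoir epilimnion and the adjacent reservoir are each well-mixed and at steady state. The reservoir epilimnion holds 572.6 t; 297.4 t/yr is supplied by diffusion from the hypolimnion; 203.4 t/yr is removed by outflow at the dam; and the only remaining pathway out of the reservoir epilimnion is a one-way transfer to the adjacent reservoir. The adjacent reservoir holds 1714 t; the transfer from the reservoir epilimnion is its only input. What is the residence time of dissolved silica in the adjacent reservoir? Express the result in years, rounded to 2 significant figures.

18 yr

Balance the reservoir epilimnion: ΣF_in = 297.40 t/yr.
Transfer to the adjacent reservoir = ΣF_in − (203.4) = 94.000 t/yr.
At steady state the output of the adjacent reservoir equals its input, 94.000 t/yr.
τ = M / F = 1714 / 94.000 = 18.23 yr.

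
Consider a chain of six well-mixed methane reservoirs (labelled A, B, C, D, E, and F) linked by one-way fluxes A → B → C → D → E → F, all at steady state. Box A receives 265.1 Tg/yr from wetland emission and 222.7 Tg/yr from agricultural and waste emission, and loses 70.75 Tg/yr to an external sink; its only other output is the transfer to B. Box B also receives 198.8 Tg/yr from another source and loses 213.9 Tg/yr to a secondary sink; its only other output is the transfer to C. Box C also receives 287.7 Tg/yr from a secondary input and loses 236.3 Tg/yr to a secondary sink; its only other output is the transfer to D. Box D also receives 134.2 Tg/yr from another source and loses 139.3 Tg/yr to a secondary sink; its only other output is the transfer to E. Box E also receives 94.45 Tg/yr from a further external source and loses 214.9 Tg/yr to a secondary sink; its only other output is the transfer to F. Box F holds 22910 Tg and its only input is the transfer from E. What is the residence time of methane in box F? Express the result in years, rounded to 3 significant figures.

69.9 yr

Box A: F(A→B) = (265.1 + 222.7) − 70.75 = 417.05 Tg/yr.
Box B: F(B→C) = (417.05 + 198.8) − 213.9 = 401.95 Tg/yr.
Box C: F(C→D) = (401.95 + 287.7) − 236.3 = 453.35 Tg/yr.
Box D: F(D→E) = (453.35 + 134.2) − 139.3 = 448.25 Tg/yr.
Box E: F(E→F) = (448.25 + 94.45) − 214.9 = 327.80 Tg/yr.
Box F throughput = its input = 327.80 Tg/yr; τ = 22910 / 327.80 = 69.89 yr.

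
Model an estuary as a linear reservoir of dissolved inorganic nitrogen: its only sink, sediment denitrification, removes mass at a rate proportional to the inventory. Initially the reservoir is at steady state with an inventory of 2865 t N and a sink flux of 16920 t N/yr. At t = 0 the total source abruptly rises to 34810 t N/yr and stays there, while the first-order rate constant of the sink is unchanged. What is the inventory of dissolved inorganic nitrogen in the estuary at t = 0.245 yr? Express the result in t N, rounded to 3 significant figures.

5180 t N

Residence time τ = M₀/F₀ = 0.1693 yr. The eventual steady state is M_∞ = M₀·(F₁/F₀) = 2865 × 34810/16920 = 5894.2 t N.
The anomaly ΔM(t) = M(t) − M_∞ decays as ΔM₀·e^(−t/τ) with ΔM₀ = 2865 − 5894.2 = −3029 t N.
At t = 0.245 yr, e^(−t/τ) = e^(−1.447) = 0.2353, so ΔM = −712.8 t N and M = 5894.2 − 712.8 = 5181.5 t N.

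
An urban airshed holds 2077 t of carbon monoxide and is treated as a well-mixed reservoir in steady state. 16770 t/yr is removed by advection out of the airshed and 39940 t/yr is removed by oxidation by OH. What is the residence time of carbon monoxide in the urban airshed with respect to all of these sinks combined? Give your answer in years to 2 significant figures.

0.037 yr

Total removal flux = 16770 + 39940 = 56710 t/yr.
τ = M / ΣF_out = 2077 / 56710 = 0.03662 yr.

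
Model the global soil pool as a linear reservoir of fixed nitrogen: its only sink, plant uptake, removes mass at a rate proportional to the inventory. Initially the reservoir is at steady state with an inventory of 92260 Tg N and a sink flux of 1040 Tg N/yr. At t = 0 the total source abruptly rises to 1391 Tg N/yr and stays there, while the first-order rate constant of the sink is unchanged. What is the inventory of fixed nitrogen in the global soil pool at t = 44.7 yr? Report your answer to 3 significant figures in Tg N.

The sink rate constant is k = F₀/M₀ = 1040/92260 = 0.01127 yr⁻¹.
Solving dM/dt = F₁ − kM with M(0) = M₀ gives M(t) = F₁/k + (M₀ − F₁/k)·e^(−kt).
F₁/k = 1391/0.01127 = 123400 Tg N; kt = 0.01127 × 44.7 = 0.5039, e^(−kt) = 0.6042.
M(44.7) = 123400 + (92260 − 123400) × 0.6042 = 123400 − 18810 = 104580 Tg N.

105000 Tg N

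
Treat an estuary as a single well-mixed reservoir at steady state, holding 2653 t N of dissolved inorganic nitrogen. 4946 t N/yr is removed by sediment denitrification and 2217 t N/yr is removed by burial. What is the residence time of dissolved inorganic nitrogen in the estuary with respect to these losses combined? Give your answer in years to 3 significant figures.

0.370 yr

Total removal = 4946 + 2217 = 7163.0 t N/yr.
τ = M / ΣF_out = 2653 / 7163.0 = 0.3704 yr.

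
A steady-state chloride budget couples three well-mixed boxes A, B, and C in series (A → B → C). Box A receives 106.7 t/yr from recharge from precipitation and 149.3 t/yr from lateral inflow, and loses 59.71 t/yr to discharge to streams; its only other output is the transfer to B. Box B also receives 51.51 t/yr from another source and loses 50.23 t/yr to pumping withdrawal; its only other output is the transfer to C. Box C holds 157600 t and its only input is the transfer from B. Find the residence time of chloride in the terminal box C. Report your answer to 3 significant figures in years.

798 yr

Box A: F(A→B) = (106.7 + 149.3) − 59.71 = 196.29 t/yr.
Box B: F(B→C) = (196.29 + 51.51) − 50.23 = 197.57 t/yr.
Box C throughput = its input = 197.57 t/yr; τ = 157600 / 197.57 = 797.7 yr.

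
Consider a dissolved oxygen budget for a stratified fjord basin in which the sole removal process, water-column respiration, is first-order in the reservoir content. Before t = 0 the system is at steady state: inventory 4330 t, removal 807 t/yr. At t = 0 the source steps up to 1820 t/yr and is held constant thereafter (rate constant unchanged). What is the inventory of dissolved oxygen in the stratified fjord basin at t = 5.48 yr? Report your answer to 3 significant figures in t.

7810 t

The sink rate constant is k = F₀/M₀ = 807/4330 = 0.1864 yr⁻¹.
Solving dM/dt = F₁ − kM with M(0) = M₀ gives M(t) = F₁/k + (M₀ − F₁/k)·e^(−kt).
F₁/k = 1820/0.1864 = 9765.3 t; kt = 0.1864 × 5.48 = 1.021, e^(−kt) = 0.3601.
M(5.48) = 9765.3 + (4330 − 9765.3) × 0.3601 = 9765.3 − 1957 = 7808.0 t.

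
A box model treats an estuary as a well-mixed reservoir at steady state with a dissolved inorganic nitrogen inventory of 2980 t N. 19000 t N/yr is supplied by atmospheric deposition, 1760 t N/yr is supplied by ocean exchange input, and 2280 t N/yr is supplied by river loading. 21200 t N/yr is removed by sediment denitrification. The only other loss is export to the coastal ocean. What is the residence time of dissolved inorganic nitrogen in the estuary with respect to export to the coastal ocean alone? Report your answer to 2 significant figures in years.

At steady state ΣF_in = ΣF_out.
ΣF_in = 19000 + 1760 + 2280 = 23040 t N/yr.
Export to the coastal ocean flux = ΣF_in − (21200) = 23040 − 21200 = 1840 t N/yr.
τ = M / F = 2980 / 1840 = 1.620 yr.

1.6 yr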